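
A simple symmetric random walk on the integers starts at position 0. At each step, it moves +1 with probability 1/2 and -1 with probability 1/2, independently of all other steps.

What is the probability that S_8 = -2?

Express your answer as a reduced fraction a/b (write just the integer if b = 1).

To reach position -2 after 8 steps: need 3 steps of +1 and 5 of -1.
Favorable paths: C(8,3) = 56
Total paths: 2^8 = 256
P = 56/256 = 7/32

Answer: 7/32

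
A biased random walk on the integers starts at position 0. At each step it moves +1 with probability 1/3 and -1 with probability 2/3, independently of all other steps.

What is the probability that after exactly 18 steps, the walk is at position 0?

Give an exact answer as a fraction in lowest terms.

To be at 0 after 18 steps: need exactly 9 steps of +1 and 9 of -1.
Number of such sequences: C(18,9) = 48620
Each has probability (1/3)^9 · (2/3)^9 = 512/387420489
P = 48620 · 512/387420489 = 24893440/387420489

Answer: 24893440/387420489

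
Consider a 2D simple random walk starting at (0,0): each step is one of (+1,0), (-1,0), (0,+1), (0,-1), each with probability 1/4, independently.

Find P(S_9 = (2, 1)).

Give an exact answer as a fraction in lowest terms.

Answer: 1323/32768

Derivation:
Let h be the number of horizontal steps (so 9-h are vertical). To end at (2,1) need (h+2)/2 right-steps and ((9-h)+1)/2 up-steps.
Sum over h with 2 ≤ h ≤ 8, h ≡ 0 (mod 2), 9-h ≡ 1 (mod 2):
h=2: C(9,2)·C(2,2)·C(7,4) = 36·1·35 = 1260
h=4: C(9,4)·C(4,3)·C(5,3) = 126·4·10 = 5040
h=6: C(9,6)·C(6,4)·C(3,2) = 84·15·3 = 3780
h=8: C(9,8)·C(8,5)·C(1,1) = 9·56·1 = 504
Total favorable: 10584
Total paths: 4^9 = 262144
P = 10584/262144 = 1323/32768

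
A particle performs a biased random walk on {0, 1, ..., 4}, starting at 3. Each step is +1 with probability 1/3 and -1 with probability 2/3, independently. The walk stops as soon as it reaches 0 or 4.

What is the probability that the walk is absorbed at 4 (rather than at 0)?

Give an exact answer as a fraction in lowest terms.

Answer: 7/15

Derivation:
Biased walk: p = 1/3, q = 2/3, r = q/p = 2
Gambler's ruin: P(hit 4 before 0 | start at 3) = (1 - r^a)/(1 - r^N)
r^3 = 8; r^4 = 16
P = (1 - 8) / (1 - 16) = -7 / -15 = 7/15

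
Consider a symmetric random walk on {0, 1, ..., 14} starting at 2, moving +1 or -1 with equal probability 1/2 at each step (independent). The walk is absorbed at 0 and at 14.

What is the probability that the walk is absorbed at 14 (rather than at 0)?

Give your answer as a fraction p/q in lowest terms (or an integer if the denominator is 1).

Answer: 1/7

Derivation:
Symmetric walk (p = 1/2): the harmonic-function argument gives P(hit 14 before 0 | start at 2) = a/N.
P = 2/14 = 1/7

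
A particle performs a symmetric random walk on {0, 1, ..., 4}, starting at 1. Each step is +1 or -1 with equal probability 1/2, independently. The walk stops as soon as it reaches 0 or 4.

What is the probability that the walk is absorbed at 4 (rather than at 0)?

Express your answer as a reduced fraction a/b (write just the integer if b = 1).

Answer: 1/4

Derivation:
Symmetric walk (p = 1/2): the harmonic-function argument gives P(hit 4 before 0 | start at 1) = a/N.
P = 1/4 = 1/4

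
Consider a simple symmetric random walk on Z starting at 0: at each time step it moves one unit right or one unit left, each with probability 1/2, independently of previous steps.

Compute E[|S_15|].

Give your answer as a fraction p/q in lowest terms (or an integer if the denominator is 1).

Answer: 6435/2048

Derivation:
S_15 takes values m ≡ 1 (mod 2) with |m| ≤ 15; P(S_15=m) = C(15,(15+m)/2)/2^15.
Total paths: 2^15 = 32768
Distribution: P(S=-15)=1/32768, P(S=-13)=15/32768, P(S=-11)=105/32768, P(S=-9)=455/32768, P(S=-7)=1365/32768, P(S=-5)=3003/32768, P(S=-3)=5005/32768, P(S=-1)=6435/32768, P(S=1)=6435/32768, P(S=3)=5005/32768, P(S=5)=3003/32768, P(S=7)=1365/32768, P(S=9)=455/32768, P(S=11)=105/32768, P(S=13)=15/32768, P(S=15)=1/32768
E[|S_15|] = Σ_m |m|·P(S_15=m) = 102960/32768 = 6435/2048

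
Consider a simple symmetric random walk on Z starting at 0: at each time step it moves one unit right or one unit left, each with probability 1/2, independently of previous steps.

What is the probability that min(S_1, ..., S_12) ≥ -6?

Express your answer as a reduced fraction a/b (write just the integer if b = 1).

Answer: 1969/2048

Derivation:
Let f(t,s) = #length-t paths at position s with S_1..S_t all ≥ -6.
f(t,s) = f(t-1,s-1) + f(t-1,s+1) for s ≥ -6; f(t,s) = 0 for s < -6.
t=0: f(0,0)=1
t=1: f(1,-1)=1 f(1,1)=1
t=2: f(2,-2)=1 f(2,0)=2 f(2,2)=1
t=3: f(3,-3)=1 f(3,-1)=3 f(3,1)=3 f(3,3)=1
t=4: f(4,-4)=1 f(4,-2)=4 f(4,0)=6 f(4,2)=4 f(4,4)=1
t=5: f(5,-5)=1 f(5,-3)=5 f(5,-1)=10 f(5,1)=10 f(5,3)=5 f(5,5)=1
t=6: f(6,-6)=1 f(6,-4)=6 f(6,-2)=15 f(6,0)=20 f(6,2)=15 f(6,4)=6 f(6,6)=1
t=7: f(7,-5)=7 f(7,-3)=21 f(7,-1)=35 f(7,1)=35 f(7,3)=21 f(7,5)=7 f(7,7)=1
t=8: f(8,-6)=7 f(8,-4)=28 f(8,-2)=56 f(8,0)=70 f(8,2)=56 f(8,4)=28 f(8,6)=8 f(8,8)=1
t=9: f(9,-5)=35 f(9,-3)=84 f(9,-1)=126 f(9,1)=126 f(9,3)=84 f(9,5)=36 f(9,7)=9 f(9,9)=1
t=10: f(10,-6)=35 f(10,-4)=119 f(10,-2)=210 f(10,0)=252 f(10,2)=210 f(10,4)=120 f(10,6)=45 f(10,8)=10 f(10,10)=1
t=11: f(11,-5)=154 f(11,-3)=329 f(11,-1)=462 f(11,1)=462 f(11,3)=330 f(11,5)=165 f(11,7)=55 f(11,9)=11 f(11,11)=1
t=12: f(12,-6)=154 f(12,-4)=483 f(12,-2)=791 f(12,0)=924 f(12,2)=792 f(12,4)=495 f(12,6)=220 f(12,8)=66 f(12,10)=12 f(12,12)=1
Σ_s f(12,s) = 3938
P = 3938/4096 = 1969/2048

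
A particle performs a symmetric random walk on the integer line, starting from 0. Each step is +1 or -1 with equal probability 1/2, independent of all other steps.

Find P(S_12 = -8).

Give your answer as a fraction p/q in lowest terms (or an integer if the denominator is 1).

To reach position -8 after 12 steps: need 2 steps of +1 and 10 of -1.
Favorable paths: C(12,2) = 66
Total paths: 2^12 = 4096
P = 66/4096 = 33/2048

Answer: 33/2048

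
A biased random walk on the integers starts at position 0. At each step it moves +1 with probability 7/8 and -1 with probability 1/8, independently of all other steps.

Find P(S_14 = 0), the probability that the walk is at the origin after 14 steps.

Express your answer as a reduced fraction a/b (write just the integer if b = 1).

Answer: 353299947/549755813888

Derivation:
To be at 0 after 14 steps: need exactly 7 steps of +1 and 7 of -1.
Number of such sequences: C(14,7) = 3432
Each has probability (7/8)^7 · (1/8)^7 = 823543/4398046511104
P = 3432 · 823543/4398046511104 = 353299947/549755813888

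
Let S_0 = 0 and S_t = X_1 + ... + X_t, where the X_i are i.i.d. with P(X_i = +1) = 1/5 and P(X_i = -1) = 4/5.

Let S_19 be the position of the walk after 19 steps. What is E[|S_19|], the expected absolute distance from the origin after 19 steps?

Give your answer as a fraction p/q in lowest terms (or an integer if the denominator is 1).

Answer: 8701037846023/762939453125

Derivation:
S_19 takes values m ≡ 1 (mod 2) with |m| ≤ 19; P(S_19=m) = C(19,(19+m)/2) · (1/5)^((19+m)/2) · (4/5)^((19-m)/2).
Distribution: P(S=-19)=274877906944/19073486328125, P(S=-17)=1305670057984/19073486328125, P(S=-15)=2937757630464/19073486328125, P(S=-13)=4161823309824/19073486328125, P(S=-11)=4161823309824/19073486328125, P(S=-9)=3121367482368/19073486328125, P(S=-7)=1820797698048/19073486328125, P(S=-5)=845370359808/19073486328125, P(S=-3)=317013884928/19073486328125, P(S=-1)=96865353728/19073486328125, P(S=1)=24216338432/19073486328125, P(S=3)=4953341952/19073486328125, P(S=5)=825556992/19073486328125, P(S=7)=111132672/19073486328125, P(S=9)=11907072/19073486328125, P(S=11)=992256/19073486328125, P(S=13)=62016/19073486328125, P(S=15)=2736/19073486328125, P(S=17)=76/19073486328125, P(S=19)=1/19073486328125
E[|S_19|] = Σ_m |m|·P(S_19=m) = 8701037846023/762939453125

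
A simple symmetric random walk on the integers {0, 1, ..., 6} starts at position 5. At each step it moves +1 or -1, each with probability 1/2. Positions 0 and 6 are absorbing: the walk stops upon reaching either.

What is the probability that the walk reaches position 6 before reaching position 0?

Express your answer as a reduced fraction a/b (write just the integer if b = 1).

Answer: 5/6

Derivation:
Symmetric walk (p = 1/2): the harmonic-function argument gives P(hit 6 before 0 | start at 5) = a/N.
P = 5/6 = 5/6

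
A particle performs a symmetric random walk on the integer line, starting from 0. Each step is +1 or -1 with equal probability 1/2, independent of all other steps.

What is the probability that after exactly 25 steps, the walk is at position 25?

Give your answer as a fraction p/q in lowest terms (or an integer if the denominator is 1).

Answer: 1/33554432

Derivation:
To reach position 25 after 25 steps: need 25 steps of +1 and 0 of -1.
Favorable paths: C(25,25) = 1
Total paths: 2^25 = 33554432
P = 1/33554432 = 1/33554432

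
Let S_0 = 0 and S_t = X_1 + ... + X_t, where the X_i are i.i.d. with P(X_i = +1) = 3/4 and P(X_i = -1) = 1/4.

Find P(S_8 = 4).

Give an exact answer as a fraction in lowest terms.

To reach position 4 after 8 steps: need 6 steps of +1 and 2 steps of -1.
Number of such sequences: C(8,6) = 28
Each has probability (3/4)^6 · (1/4)^2 = 729/65536
P = 28 · 729/65536 = 5103/16384

Answer: 5103/16384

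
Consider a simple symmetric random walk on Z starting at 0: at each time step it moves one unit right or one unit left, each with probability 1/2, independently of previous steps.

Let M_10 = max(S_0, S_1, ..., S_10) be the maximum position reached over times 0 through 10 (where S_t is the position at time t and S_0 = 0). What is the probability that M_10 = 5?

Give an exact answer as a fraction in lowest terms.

Let M_10 = max(S_0,...,S_10). Use the reflection principle: for j ≥ 1, #{paths with M_10 ≥ j} = #{S_10 ≥ j} + #{S_10 ≥ j+1}.
By reflection, #{M_10 ≥ 5} = #{S_10 ≥ 5} + #{S_10 ≥ 6} = 56 + 56 = 112.
#{M_10 ≥ 6} = #{S_10 ≥ 6} + #{S_10 ≥ 7} = 56 + 11 = 67.
#{M_10 = 5} = 112 - 67 = 45.
P(M_10 = 5) = 45/1024 = 45/1024

Answer: 45/1024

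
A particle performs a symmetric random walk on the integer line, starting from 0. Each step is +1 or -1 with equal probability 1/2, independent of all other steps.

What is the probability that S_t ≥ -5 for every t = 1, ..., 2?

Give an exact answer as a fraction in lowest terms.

Answer: 1

Derivation:
Let f(t,s) = #length-t paths at position s with S_1..S_t all ≥ -5.
f(t,s) = f(t-1,s-1) + f(t-1,s+1) for s ≥ -5; f(t,s) = 0 for s < -5.
t=0: f(0,0)=1
t=1: f(1,-1)=1 f(1,1)=1
t=2: f(2,-2)=1 f(2,0)=2 f(2,2)=1
Σ_s f(2,s) = 4
P = 4/4 = 1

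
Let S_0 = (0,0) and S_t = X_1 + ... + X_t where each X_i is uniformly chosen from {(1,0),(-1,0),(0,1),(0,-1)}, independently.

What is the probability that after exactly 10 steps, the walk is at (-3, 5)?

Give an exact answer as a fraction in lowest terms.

Let h be the number of horizontal steps (so 10-h are vertical). To end at (-3,5) need (h-3)/2 right-steps and ((10-h)+5)/2 up-steps.
Sum over h with 3 ≤ h ≤ 5, h ≡ 1 (mod 2), 10-h ≡ 1 (mod 2):
h=3: C(10,3)·C(3,0)·C(7,6) = 120·1·7 = 840
h=5: C(10,5)·C(5,1)·C(5,5) = 252·5·1 = 1260
Total favorable: 2100
Total paths: 4^10 = 1048576
P = 2100/1048576 = 525/262144

Answer: 525/262144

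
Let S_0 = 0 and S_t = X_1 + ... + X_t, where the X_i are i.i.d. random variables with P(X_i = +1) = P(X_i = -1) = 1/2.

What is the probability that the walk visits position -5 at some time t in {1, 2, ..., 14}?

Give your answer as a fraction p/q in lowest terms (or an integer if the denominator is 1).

Answer: 1471/8192

Derivation:
Count via complement. Let g(t,s) = #length-t paths at position s with S_1..S_t all ≠ -5.
g(t,s) = g(t-1,s-1) + g(t-1,s+1) for s ≠ -5; g(t,-5) = 0.
t=0: g(0,0)=1
t=1: g(1,-1)=1 g(1,1)=1
t=2: g(2,-2)=1 g(2,0)=2 g(2,2)=1
t=3: g(3,-3)=1 g(3,-1)=3 g(3,1)=3 g(3,3)=1
t=4: g(4,-4)=1 g(4,-2)=4 g(4,0)=6 g(4,2)=4 g(4,4)=1
t=5: g(5,-3)=5 g(5,-1)=10 g(5,1)=10 g(5,3)=5 g(5,5)=1
t=6: g(6,-4)=5 g(6,-2)=15 g(6,0)=20 g(6,2)=15 g(6,4)=6 g(6,6)=1
t=7: g(7,-3)=20 g(7,-1)=35 g(7,1)=35 g(7,3)=21 g(7,5)=7 g(7,7)=1
t=8: g(8,-4)=20 g(8,-2)=55 g(8,0)=70 g(8,2)=56 g(8,4)=28 g(8,6)=8 g(8,8)=1
t=9: g(9,-3)=75 g(9,-1)=125 g(9,1)=126 g(9,3)=84 g(9,5)=36 g(9,7)=9 g(9,9)=1
t=10: g(10,-4)=75 g(10,-2)=200 g(10,0)=251 g(10,2)=210 g(10,4)=120 g(10,6)=45 g(10,8)=10 g(10,10)=1
t=11: g(11,-3)=275 g(11,-1)=451 g(11,1)=461 g(11,3)=330 g(11,5)=165 g(11,7)=55 g(11,9)=11 g(11,11)=1
t=12: g(12,-4)=275 g(12,-2)=726 g(12,0)=912 g(12,2)=791 g(12,4)=495 g(12,6)=220 g(12,8)=66 g(12,10)=12 g(12,12)=1
t=13: g(13,-3)=1001 g(13,-1)=1638 g(13,1)=1703 g(13,3)=1286 g(13,5)=715 g(13,7)=286 g(13,9)=78 g(13,11)=13 g(13,13)=1
t=14: g(14,-4)=1001 g(14,-2)=2639 g(14,0)=3341 g(14,2)=2989 g(14,4)=2001 g(14,6)=1001 g(14,8)=364 g(14,10)=91 g(14,12)=14 g(14,14)=1
Paths never hitting -5: Σ_s g(14,s) = 13442
Paths hitting -5: 2^14 - 13442 = 2942
P = 2942/16384 = 1471/8192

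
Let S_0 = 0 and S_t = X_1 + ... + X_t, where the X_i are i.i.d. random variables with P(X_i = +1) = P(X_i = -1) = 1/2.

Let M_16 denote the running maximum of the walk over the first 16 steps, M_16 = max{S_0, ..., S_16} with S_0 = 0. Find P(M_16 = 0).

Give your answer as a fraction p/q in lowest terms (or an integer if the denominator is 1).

Let M_16 = max(S_0,...,S_16). Use the reflection principle: for j ≥ 1, #{paths with M_16 ≥ j} = #{S_16 ≥ j} + #{S_16 ≥ j+1}.
P(M_16 ≥ 0) = 1 since S_0 = 0, so #{M_16 ≥ 0} = 65536.
#{M_16 ≥ 1} = #{S_16 ≥ 1} + #{S_16 ≥ 2} = 26333 + 26333 = 52666.
#{M_16 = 0} = 65536 - 52666 = 12870.
P(M_16 = 0) = 12870/65536 = 6435/32768

Answer: 6435/32768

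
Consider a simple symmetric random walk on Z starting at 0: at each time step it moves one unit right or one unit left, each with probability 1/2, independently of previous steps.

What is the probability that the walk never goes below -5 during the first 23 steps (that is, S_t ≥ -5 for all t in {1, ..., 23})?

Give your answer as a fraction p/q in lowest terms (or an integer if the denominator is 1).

Answer: 1656667/2097152

Derivation:
Let f(t,s) = #length-t paths at position s with S_1..S_t all ≥ -5.
f(t,s) = f(t-1,s-1) + f(t-1,s+1) for s ≥ -5; f(t,s) = 0 for s < -5.
t=0: f(0,0)=1
t=1: f(1,-1)=1 f(1,1)=1
t=2: f(2,-2)=1 f(2,0)=2 f(2,2)=1
t=3: f(3,-3)=1 f(3,-1)=3 f(3,1)=3 f(3,3)=1
t=4: f(4,-4)=1 f(4,-2)=4 f(4,0)=6 f(4,2)=4 f(4,4)=1
t=5: f(5,-5)=1 f(5,-3)=5 f(5,-1)=10 f(5,1)=10 f(5,3)=5 f(5,5)=1
t=6: f(6,-4)=6 f(6,-2)=15 f(6,0)=20 f(6,2)=15 f(6,4)=6 f(6,6)=1
t=7: f(7,-5)=6 f(7,-3)=21 f(7,-1)=35 f(7,1)=35 f(7,3)=21 f(7,5)=7 f(7,7)=1
t=8: f(8,-4)=27 f(8,-2)=56 f(8,0)=70 f(8,2)=56 f(8,4)=28 f(8,6)=8 f(8,8)=1
t=9: f(9,-5)=27 f(9,-3)=83 f(9,-1)=126 f(9,1)=126 f(9,3)=84 f(9,5)=36 f(9,7)=9 f(9,9)=1
t=10: f(10,-4)=110 f(10,-2)=209 f(10,0)=252 f(10,2)=210 f(10,4)=120 f(10,6)=45 f(10,8)=10 f(10,10)=1
t=11: f(11,-5)=110 f(11,-3)=319 f(11,-1)=461 f(11,1)=462 f(11,3)=330 f(11,5)=165 f(11,7)=55 f(11,9)=11 f(11,11)=1
t=12: f(12,-4)=429 f(12,-2)=780 f(12,0)=923 f(12,2)=792 f(12,4)=495 f(12,6)=220 f(12,8)=66 f(12,10)=12 f(12,12)=1
t=13: f(13,-5)=429 f(13,-3)=1209 f(13,-1)=1703 f(13,1)=1715 f(13,3)=1287 f(13,5)=715 f(13,7)=286 f(13,9)=78 f(13,11)=13 f(13,13)=1
t=14: f(14,-4)=1638 f(14,-2)=2912 f(14,0)=3418 f(14,2)=3002 f(14,4)=2002 f(14,6)=1001 f(14,8)=364 f(14,10)=91 f(14,12)=14 f(14,14)=1
t=15: f(15,-5)=1638 f(15,-3)=4550 f(15,-1)=6330 f(15,1)=6420 f(15,3)=5004 f(15,5)=3003 f(15,7)=1365 f(15,9)=455 f(15,11)=105 f(15,13)=15 f(15,15)=1
t=16: f(16,-4)=6188 f(16,-2)=10880 f(16,0)=12750 f(16,2)=11424 f(16,4)=8007 f(16,6)=4368 f(16,8)=1820 f(16,10)=560 f(16,12)=120 f(16,14)=16 f(16,16)=1
t=17: f(17,-5)=6188 f(17,-3)=17068 f(17,-1)=23630 f(17,1)=24174 f(17,3)=19431 f(17,5)=12375 f(17,7)=6188 f(17,9)=2380 f(17,11)=680 f(17,13)=136 f(17,15)=17 f(17,17)=1
t=18: f(18,-4)=23256 f(18,-2)=40698 f(18,0)=47804 f(18,2)=43605 f(18,4)=31806 f(18,6)=18563 f(18,8)=8568 f(18,10)=3060 f(18,12)=816 f(18,14)=153 f(18,16)=18 f(18,18)=1
t=19: f(19,-5)=23256 f(19,-3)=63954 f(19,-1)=88502 f(19,1)=91409 f(19,3)=75411 f(19,5)=50369 f(19,7)=27131 f(19,9)=11628 f(19,11)=3876 f(19,13)=969 f(19,15)=171 f(19,17)=19 f(19,19)=1
t=20: f(20,-4)=87210 f(20,-2)=152456 f(20,0)=179911 f(20,2)=166820 f(20,4)=125780 f(20,6)=77500 f(20,8)=38759 f(20,10)=15504 f(20,12)=4845 f(20,14)=1140 f(20,16)=190 f(20,18)=20 f(20,20)=1
t=21: f(21,-5)=87210 f(21,-3)=239666 f(21,-1)=332367 f(21,1)=346731 f(21,3)=292600 f(21,5)=203280 f(21,7)=116259 f(21,9)=54263 f(21,11)=20349 f(21,13)=5985 f(21,15)=1330 f(21,17)=210 f(21,19)=21 f(21,21)=1
t=22: f(22,-4)=326876 f(22,-2)=572033 f(22,0)=679098 f(22,2)=639331 f(22,4)=495880 f(22,6)=319539 f(22,8)=170522 f(22,10)=74612 f(22,12)=26334 f(22,14)=7315 f(22,16)=1540 f(22,18)=231 f(22,20)=22 f(22,22)=1
t=23: f(23,-5)=326876 f(23,-3)=898909 f(23,-1)=1251131 f(23,1)=1318429 f(23,3)=1135211 f(23,5)=815419 f(23,7)=490061 f(23,9)=245134 f(23,11)=100946 f(23,13)=33649 f(23,15)=8855 f(23,17)=1771 f(23,19)=253 f(23,21)=23 f(23,23)=1
Σ_s f(23,s) = 6626668
P = 6626668/8388608 = 1656667/2097152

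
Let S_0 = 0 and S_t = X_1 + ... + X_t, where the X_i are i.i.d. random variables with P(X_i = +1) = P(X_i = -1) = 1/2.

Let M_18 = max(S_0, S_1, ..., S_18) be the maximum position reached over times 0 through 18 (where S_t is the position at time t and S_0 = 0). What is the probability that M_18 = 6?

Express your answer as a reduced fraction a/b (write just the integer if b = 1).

Let M_18 = max(S_0,...,S_18). Use the reflection principle: for j ≥ 1, #{paths with M_18 ≥ j} = #{S_18 ≥ j} + #{S_18 ≥ j+1}.
By reflection, #{M_18 ≥ 6} = #{S_18 ≥ 6} + #{S_18 ≥ 7} = 31180 + 12616 = 43796.
#{M_18 ≥ 7} = #{S_18 ≥ 7} + #{S_18 ≥ 8} = 12616 + 12616 = 25232.
#{M_18 = 6} = 43796 - 25232 = 18564.
P(M_18 = 6) = 18564/262144 = 4641/65536

Answer: 4641/65536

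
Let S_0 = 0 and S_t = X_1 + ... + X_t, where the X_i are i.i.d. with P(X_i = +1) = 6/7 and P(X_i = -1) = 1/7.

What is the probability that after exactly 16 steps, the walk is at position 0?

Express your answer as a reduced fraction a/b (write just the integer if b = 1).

To be at 0 after 16 steps: need exactly 8 steps of +1 and 8 of -1.
Number of such sequences: C(16,8) = 12870
Each has probability (6/7)^8 · (1/7)^8 = 1679616/33232930569601
P = 12870 · 1679616/33232930569601 = 21616657920/33232930569601

Answer: 21616657920/33232930569601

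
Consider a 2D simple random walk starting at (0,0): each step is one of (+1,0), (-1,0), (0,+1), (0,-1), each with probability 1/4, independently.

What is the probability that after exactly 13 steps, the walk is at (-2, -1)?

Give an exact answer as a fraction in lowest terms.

Let h be the number of horizontal steps (so 13-h are vertical). To end at (-2,-1) need (h-2)/2 right-steps and ((13-h)-1)/2 up-steps.
Sum over h with 2 ≤ h ≤ 12, h ≡ 0 (mod 2), 13-h ≡ 1 (mod 2):
h=2: C(13,2)·C(2,0)·C(11,5) = 78·1·462 = 36036
h=4: C(13,4)·C(4,1)·C(9,4) = 715·4·126 = 360360
h=6: C(13,6)·C(6,2)·C(7,3) = 1716·15·35 = 900900
h=8: C(13,8)·C(8,3)·C(5,2) = 1287·56·10 = 720720
h=10: C(13,10)·C(10,4)·C(3,1) = 286·210·3 = 180180
h=12: C(13,12)·C(12,5)·C(1,0) = 13·792·1 = 10296
Total favorable: 2208492
Total paths: 4^13 = 67108864
P = 2208492/67108864 = 552123/16777216

Answer: 552123/16777216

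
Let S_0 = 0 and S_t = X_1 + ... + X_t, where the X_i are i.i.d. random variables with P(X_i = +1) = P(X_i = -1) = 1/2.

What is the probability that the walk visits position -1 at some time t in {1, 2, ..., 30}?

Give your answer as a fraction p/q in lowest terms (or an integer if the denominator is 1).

Answer: 57414019/67108864

Derivation:
Count via complement. Let g(t,s) = #length-t paths at position s with S_1..S_t all ≠ -1.
g(t,s) = g(t-1,s-1) + g(t-1,s+1) for s ≠ -1; g(t,-1) = 0.
t=0: g(0,0)=1
t=1: g(1,1)=1
t=2: g(2,0)=1 g(2,2)=1
t=3: g(3,1)=2 g(3,3)=1
t=4: g(4,0)=2 g(4,2)=3 g(4,4)=1
t=5: g(5,1)=5 g(5,3)=4 g(5,5)=1
t=6: g(6,0)=5 g(6,2)=9 g(6,4)=5 g(6,6)=1
t=7: g(7,1)=14 g(7,3)=14 g(7,5)=6 g(7,7)=1
t=8: g(8,0)=14 g(8,2)=28 g(8,4)=20 g(8,6)=7 g(8,8)=1
t=9: g(9,1)=42 g(9,3)=48 g(9,5)=27 g(9,7)=8 g(9,9)=1
t=10: g(10,0)=42 g(10,2)=90 g(10,4)=75 g(10,6)=35 g(10,8)=9 g(10,10)=1
t=11: g(11,1)=132 g(11,3)=165 g(11,5)=110 g(11,7)=44 g(11,9)=10 g(11,11)=1
t=12: g(12,0)=132 g(12,2)=297 g(12,4)=275 g(12,6)=154 g(12,8)=54 g(12,10)=11 g(12,12)=1
t=13: g(13,1)=429 g(13,3)=572 g(13,5)=429 g(13,7)=208 g(13,9)=65 g(13,11)=12 g(13,13)=1
t=14: g(14,0)=429 g(14,2)=1001 g(14,4)=1001 g(14,6)=637 g(14,8)=273 g(14,10)=77 g(14,12)=13 g(14,14)=1
t=15: g(15,1)=1430 g(15,3)=2002 g(15,5)=1638 g(15,7)=910 g(15,9)=350 g(15,11)=90 g(15,13)=14 g(15,15)=1
t=16: g(16,0)=1430 g(16,2)=3432 g(16,4)=3640 g(16,6)=2548 g(16,8)=1260 g(16,10)=440 g(16,12)=104 g(16,14)=15 g(16,16)=1
t=17: g(17,1)=4862 g(17,3)=7072 g(17,5)=6188 g(17,7)=3808 g(17,9)=1700 g(17,11)=544 g(17,13)=119 g(17,15)=16 g(17,17)=1
t=18: g(18,0)=4862 g(18,2)=11934 g(18,4)=13260 g(18,6)=9996 g(18,8)=5508 g(18,10)=2244 g(18,12)=663 g(18,14)=135 g(18,16)=17 g(18,18)=1
t=19: g(19,1)=16796 g(19,3)=25194 g(19,5)=23256 g(19,7)=15504 g(19,9)=7752 g(19,11)=2907 g(19,13)=798 g(19,15)=152 g(19,17)=18 g(19,19)=1
t=20: g(20,0)=16796 g(20,2)=41990 g(20,4)=48450 g(20,6)=38760 g(20,8)=23256 g(20,10)=10659 g(20,12)=3705 g(20,14)=950 g(20,16)=170 g(20,18)=19 g(20,20)=1
t=21: g(21,1)=58786 g(21,3)=90440 g(21,5)=87210 g(21,7)=62016 g(21,9)=33915 g(21,11)=14364 g(21,13)=4655 g(21,15)=1120 g(21,17)=189 g(21,19)=20 g(21,21)=1
t=22: g(22,0)=58786 g(22,2)=149226 g(22,4)=177650 g(22,6)=149226 g(22,8)=95931 g(22,10)=48279 g(22,12)=19019 g(22,14)=5775 g(22,16)=1309 g(22,18)=209 g(22,20)=21 g(22,22)=1
t=23: g(23,1)=208012 g(23,3)=326876 g(23,5)=326876 g(23,7)=245157 g(23,9)=144210 g(23,11)=67298 g(23,13)=24794 g(23,15)=7084 g(23,17)=1518 g(23,19)=230 g(23,21)=22 g(23,23)=1
t=24: g(24,0)=208012 g(24,2)=534888 g(24,4)=653752 g(24,6)=572033 g(24,8)=389367 g(24,10)=211508 g(24,12)=92092 g(24,14)=31878 g(24,16)=8602 g(24,18)=1748 g(24,20)=252 g(24,22)=23 g(24,24)=1
t=25: g(25,1)=742900 g(25,3)=1188640 g(25,5)=1225785 g(25,7)=961400 g(25,9)=600875 g(25,11)=303600 g(25,13)=123970 g(25,15)=40480 g(25,17)=10350 g(25,19)=2000 g(25,21)=275 g(25,23)=24 g(25,25)=1
t=26: g(26,0)=742900 g(26,2)=1931540 g(26,4)=2414425 g(26,6)=2187185 g(26,8)=1562275 g(26,10)=904475 g(26,12)=427570 g(26,14)=164450 g(26,16)=50830 g(26,18)=12350 g(26,20)=2275 g(26,22)=299 g(26,24)=25 g(26,26)=1
t=27: g(27,1)=2674440 g(27,3)=4345965 g(27,5)=4601610 g(27,7)=3749460 g(27,9)=2466750 g(27,11)=1332045 g(27,13)=592020 g(27,15)=215280 g(27,17)=63180 g(27,19)=14625 g(27,21)=2574 g(27,23)=324 g(27,25)=26 g(27,27)=1
t=28: g(28,0)=2674440 g(28,2)=7020405 g(28,4)=8947575 g(28,6)=8351070 g(28,8)=6216210 g(28,10)=3798795 g(28,12)=1924065 g(28,14)=807300 g(28,16)=278460 g(28,18)=77805 g(28,20)=17199 g(28,22)=2898 g(28,24)=350 g(28,26)=27 g(28,28)=1
t=29: g(29,1)=9694845 g(29,3)=15967980 g(29,5)=17298645 g(29,7)=14567280 g(29,9)=10015005 g(29,11)=5722860 g(29,13)=2731365 g(29,15)=1085760 g(29,17)=356265 g(29,19)=95004 g(29,21)=20097 g(29,23)=3248 g(29,25)=377 g(29,27)=28 g(29,29)=1
t=30: g(30,0)=9694845 g(30,2)=25662825 g(30,4)=33266625 g(30,6)=31865925 g(30,8)=24582285 g(30,10)=15737865 g(30,12)=8454225 g(30,14)=3817125 g(30,16)=1442025 g(30,18)=451269 g(30,20)=115101 g(30,22)=23345 g(30,24)=3625 g(30,26)=405 g(30,28)=29 g(30,30)=1
Paths never hitting -1: Σ_s g(30,s) = 155117520
Paths hitting -1: 2^30 - 155117520 = 918624304
P = 918624304/1073741824 = 57414019/67108864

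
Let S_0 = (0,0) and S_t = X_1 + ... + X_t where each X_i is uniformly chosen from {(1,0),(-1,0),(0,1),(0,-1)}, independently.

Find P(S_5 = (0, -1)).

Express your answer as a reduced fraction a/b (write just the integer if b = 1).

Let h be the number of horizontal steps (so 5-h are vertical). To end at (0,-1) need (h+0)/2 right-steps and ((5-h)-1)/2 up-steps.
Sum over h with 0 ≤ h ≤ 4, h ≡ 0 (mod 2), 5-h ≡ 1 (mod 2):
h=0: C(5,0)·C(0,0)·C(5,2) = 1·1·10 = 10
h=2: C(5,2)·C(2,1)·C(3,1) = 10·2·3 = 60
h=4: C(5,4)·C(4,2)·C(1,0) = 5·6·1 = 30
Total favorable: 100
Total paths: 4^5 = 1024
P = 100/1024 = 25/256

Answer: 25/256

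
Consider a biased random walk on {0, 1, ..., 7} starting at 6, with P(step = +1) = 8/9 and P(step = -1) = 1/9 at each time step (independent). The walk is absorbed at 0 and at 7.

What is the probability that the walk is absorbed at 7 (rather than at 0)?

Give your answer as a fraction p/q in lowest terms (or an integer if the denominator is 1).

Biased walk: p = 8/9, q = 1/9, r = q/p = 1/8
Gambler's ruin: P(hit 7 before 0 | start at 6) = (1 - r^a)/(1 - r^N)
r^6 = 1/262144; r^7 = 1/2097152
P = (1 - 1/262144) / (1 - 1/2097152) = 262143/262144 / 2097151/2097152 = 299592/299593

Answer: 299592/299593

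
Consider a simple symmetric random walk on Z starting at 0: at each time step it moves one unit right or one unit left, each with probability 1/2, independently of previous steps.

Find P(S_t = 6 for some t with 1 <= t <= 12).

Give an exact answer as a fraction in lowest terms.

Answer: 189/2048

Derivation:
Count via complement. Let g(t,s) = #length-t paths at position s with S_1..S_t all ≠ 6.
g(t,s) = g(t-1,s-1) + g(t-1,s+1) for s ≠ 6; g(t,6) = 0.
t=0: g(0,0)=1
t=1: g(1,-1)=1 g(1,1)=1
t=2: g(2,-2)=1 g(2,0)=2 g(2,2)=1
t=3: g(3,-3)=1 g(3,-1)=3 g(3,1)=3 g(3,3)=1
t=4: g(4,-4)=1 g(4,-2)=4 g(4,0)=6 g(4,2)=4 g(4,4)=1
t=5: g(5,-5)=1 g(5,-3)=5 g(5,-1)=10 g(5,1)=10 g(5,3)=5 g(5,5)=1
t=6: g(6,-6)=1 g(6,-4)=6 g(6,-2)=15 g(6,0)=20 g(6,2)=15 g(6,4)=6
t=7: g(7,-7)=1 g(7,-5)=7 g(7,-3)=21 g(7,-1)=35 g(7,1)=35 g(7,3)=21 g(7,5)=6
t=8: g(8,-8)=1 g(8,-6)=8 g(8,-4)=28 g(8,-2)=56 g(8,0)=70 g(8,2)=56 g(8,4)=27
t=9: g(9,-9)=1 g(9,-7)=9 g(9,-5)=36 g(9,-3)=84 g(9,-1)=126 g(9,1)=126 g(9,3)=83 g(9,5)=27
t=10: g(10,-10)=1 g(10,-8)=10 g(10,-6)=45 g(10,-4)=120 g(10,-2)=210 g(10,0)=252 g(10,2)=209 g(10,4)=110
t=11: g(11,-11)=1 g(11,-9)=11 g(11,-7)=55 g(11,-5)=165 g(11,-3)=330 g(11,-1)=462 g(11,1)=461 g(11,3)=319 g(11,5)=110
t=12: g(12,-12)=1 g(12,-10)=12 g(12,-8)=66 g(12,-6)=220 g(12,-4)=495 g(12,-2)=792 g(12,0)=923 g(12,2)=780 g(12,4)=429
Paths never hitting 6: Σ_s g(12,s) = 3718
Paths hitting 6: 2^12 - 3718 = 378
P = 378/4096 = 189/2048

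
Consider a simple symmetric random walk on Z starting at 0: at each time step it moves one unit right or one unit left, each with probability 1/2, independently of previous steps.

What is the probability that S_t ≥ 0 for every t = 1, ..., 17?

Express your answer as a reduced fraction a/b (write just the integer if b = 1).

Answer: 12155/65536

Derivation:
Let f(t,s) = #length-t paths at position s with S_1..S_t all ≥ 0.
f(t,s) = f(t-1,s-1) + f(t-1,s+1) for s ≥ 0; f(t,s) = 0 for s < 0.
t=0: f(0,0)=1
t=1: f(1,1)=1
t=2: f(2,0)=1 f(2,2)=1
t=3: f(3,1)=2 f(3,3)=1
t=4: f(4,0)=2 f(4,2)=3 f(4,4)=1
t=5: f(5,1)=5 f(5,3)=4 f(5,5)=1
t=6: f(6,0)=5 f(6,2)=9 f(6,4)=5 f(6,6)=1
t=7: f(7,1)=14 f(7,3)=14 f(7,5)=6 f(7,7)=1
t=8: f(8,0)=14 f(8,2)=28 f(8,4)=20 f(8,6)=7 f(8,8)=1
t=9: f(9,1)=42 f(9,3)=48 f(9,5)=27 f(9,7)=8 f(9,9)=1
t=10: f(10,0)=42 f(10,2)=90 f(10,4)=75 f(10,6)=35 f(10,8)=9 f(10,10)=1
t=11: f(11,1)=132 f(11,3)=165 f(11,5)=110 f(11,7)=44 f(11,9)=10 f(11,11)=1
t=12: f(12,0)=132 f(12,2)=297 f(12,4)=275 f(12,6)=154 f(12,8)=54 f(12,10)=11 f(12,12)=1
t=13: f(13,1)=429 f(13,3)=572 f(13,5)=429 f(13,7)=208 f(13,9)=65 f(13,11)=12 f(13,13)=1
t=14: f(14,0)=429 f(14,2)=1001 f(14,4)=1001 f(14,6)=637 f(14,8)=273 f(14,10)=77 f(14,12)=13 f(14,14)=1
t=15: f(15,1)=1430 f(15,3)=2002 f(15,5)=1638 f(15,7)=910 f(15,9)=350 f(15,11)=90 f(15,13)=14 f(15,15)=1
t=16: f(16,0)=1430 f(16,2)=3432 f(16,4)=3640 f(16,6)=2548 f(16,8)=1260 f(16,10)=440 f(16,12)=104 f(16,14)=15 f(16,16)=1
t=17: f(17,1)=4862 f(17,3)=7072 f(17,5)=6188 f(17,7)=3808 f(17,9)=1700 f(17,11)=544 f(17,13)=119 f(17,15)=16 f(17,17)=1
Σ_s f(17,s) = 24310
P = 24310/131072 = 12155/65536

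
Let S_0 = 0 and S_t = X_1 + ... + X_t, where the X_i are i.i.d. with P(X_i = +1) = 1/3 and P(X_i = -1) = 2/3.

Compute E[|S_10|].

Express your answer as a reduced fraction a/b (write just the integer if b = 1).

S_10 takes values m ≡ 0 (mod 2) with |m| ≤ 10; P(S_10=m) = C(10,(10+m)/2) · (1/3)^((10+m)/2) · (2/3)^((10-m)/2).
Distribution: P(S=-10)=1024/59049, P(S=-8)=5120/59049, P(S=-6)=1280/6561, P(S=-4)=5120/19683, P(S=-2)=4480/19683, P(S=0)=896/6561, P(S=2)=1120/19683, P(S=4)=320/19683, P(S=6)=20/6561, P(S=8)=20/59049, P(S=10)=1/59049
E[|S_10|] = Σ_m |m|·P(S_10=m) = 220450/59049

Answer: 220450/59049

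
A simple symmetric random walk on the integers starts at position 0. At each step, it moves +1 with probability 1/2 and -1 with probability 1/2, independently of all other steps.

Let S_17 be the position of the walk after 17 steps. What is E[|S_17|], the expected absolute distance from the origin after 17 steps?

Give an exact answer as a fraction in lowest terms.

Answer: 109395/32768

Derivation:
S_17 takes values m ≡ 1 (mod 2) with |m| ≤ 17; P(S_17=m) = C(17,(17+m)/2)/2^17.
Total paths: 2^17 = 131072
Distribution: P(S=-17)=1/131072, P(S=-15)=17/131072, P(S=-13)=136/131072, P(S=-11)=680/131072, P(S=-9)=2380/131072, P(S=-7)=6188/131072, P(S=-5)=12376/131072, P(S=-3)=19448/131072, P(S=-1)=24310/131072, P(S=1)=24310/131072, P(S=3)=19448/131072, P(S=5)=12376/131072, P(S=7)=6188/131072, P(S=9)=2380/131072, P(S=11)=680/131072, P(S=13)=136/131072, P(S=15)=17/131072, P(S=17)=1/131072
E[|S_17|] = Σ_m |m|·P(S_17=m) = 437580/131072 = 109395/32768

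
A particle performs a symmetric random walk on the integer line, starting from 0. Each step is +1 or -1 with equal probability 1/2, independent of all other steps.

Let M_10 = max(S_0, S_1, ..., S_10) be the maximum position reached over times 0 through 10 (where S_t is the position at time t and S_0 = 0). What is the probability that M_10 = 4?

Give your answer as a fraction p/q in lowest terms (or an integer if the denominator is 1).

Answer: 15/128

Derivation:
Let M_10 = max(S_0,...,S_10). Use the reflection principle: for j ≥ 1, #{paths with M_10 ≥ j} = #{S_10 ≥ j} + #{S_10 ≥ j+1}.
By reflection, #{M_10 ≥ 4} = #{S_10 ≥ 4} + #{S_10 ≥ 5} = 176 + 56 = 232.
#{M_10 ≥ 5} = #{S_10 ≥ 5} + #{S_10 ≥ 6} = 56 + 56 = 112.
#{M_10 = 4} = 232 - 112 = 120.
P(M_10 = 4) = 120/1024 = 15/128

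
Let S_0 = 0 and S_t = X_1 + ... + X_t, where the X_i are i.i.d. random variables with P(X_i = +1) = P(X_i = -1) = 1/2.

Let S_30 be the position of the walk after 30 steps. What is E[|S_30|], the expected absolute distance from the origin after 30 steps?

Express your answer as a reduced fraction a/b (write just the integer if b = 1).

Answer: 145422675/33554432

Derivation:
S_30 takes values m ≡ 0 (mod 2) with |m| ≤ 30; P(S_30=m) = C(30,(30+m)/2)/2^30.
Total paths: 2^30 = 1073741824
Distribution: P(S=-30)=1/1073741824, P(S=-28)=30/1073741824, P(S=-26)=435/1073741824, P(S=-24)=4060/1073741824, P(S=-22)=27405/1073741824, P(S=-20)=142506/1073741824, P(S=-18)=593775/1073741824, P(S=-16)=2035800/1073741824, P(S=-14)=5852925/1073741824, P(S=-12)=14307150/1073741824, P(S=-10)=30045015/1073741824, P(S=-8)=54627300/1073741824, P(S=-6)=86493225/1073741824, P(S=-4)=119759850/1073741824, P(S=-2)=145422675/1073741824, P(S=0)=155117520/1073741824, P(S=2)=145422675/1073741824, P(S=4)=119759850/1073741824, P(S=6)=86493225/1073741824, P(S=8)=54627300/1073741824, P(S=10)=30045015/1073741824, P(S=12)=14307150/1073741824, P(S=14)=5852925/1073741824, P(S=16)=2035800/1073741824, P(S=18)=593775/1073741824, P(S=20)=142506/1073741824, P(S=22)=27405/1073741824, P(S=24)=4060/1073741824, P(S=26)=435/1073741824, P(S=28)=30/1073741824, P(S=30)=1/1073741824
E[|S_30|] = Σ_m |m|·P(S_30=m) = 4653525600/1073741824 = 145422675/33554432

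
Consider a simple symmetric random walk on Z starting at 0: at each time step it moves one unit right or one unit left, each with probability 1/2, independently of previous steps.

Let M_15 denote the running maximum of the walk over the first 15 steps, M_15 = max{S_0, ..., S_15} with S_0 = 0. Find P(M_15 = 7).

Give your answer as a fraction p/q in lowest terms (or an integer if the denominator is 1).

Let M_15 = max(S_0,...,S_15). Use the reflection principle: for j ≥ 1, #{paths with M_15 ≥ j} = #{S_15 ≥ j} + #{S_15 ≥ j+1}.
By reflection, #{M_15 ≥ 7} = #{S_15 ≥ 7} + #{S_15 ≥ 8} = 1941 + 576 = 2517.
#{M_15 ≥ 8} = #{S_15 ≥ 8} + #{S_15 ≥ 9} = 576 + 576 = 1152.
#{M_15 = 7} = 2517 - 1152 = 1365.
P(M_15 = 7) = 1365/32768 = 1365/32768

Answer: 1365/32768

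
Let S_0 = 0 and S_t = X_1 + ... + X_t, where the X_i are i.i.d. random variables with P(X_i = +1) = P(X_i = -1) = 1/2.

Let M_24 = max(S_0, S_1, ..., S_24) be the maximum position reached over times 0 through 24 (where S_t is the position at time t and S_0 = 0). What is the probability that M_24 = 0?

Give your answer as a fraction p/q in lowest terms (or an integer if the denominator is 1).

Answer: 676039/4194304

Derivation:
Let M_24 = max(S_0,...,S_24). Use the reflection principle: for j ≥ 1, #{paths with M_24 ≥ j} = #{S_24 ≥ j} + #{S_24 ≥ j+1}.
P(M_24 ≥ 0) = 1 since S_0 = 0, so #{M_24 ≥ 0} = 16777216.
#{M_24 ≥ 1} = #{S_24 ≥ 1} + #{S_24 ≥ 2} = 7036530 + 7036530 = 14073060.
#{M_24 = 0} = 16777216 - 14073060 = 2704156.
P(M_24 = 0) = 2704156/16777216 = 676039/4194304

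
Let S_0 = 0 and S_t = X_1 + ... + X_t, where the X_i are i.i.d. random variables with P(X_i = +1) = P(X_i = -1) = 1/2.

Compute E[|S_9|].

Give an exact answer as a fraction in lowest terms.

Answer: 315/128

Derivation:
S_9 takes values m ≡ 1 (mod 2) with |m| ≤ 9; P(S_9=m) = C(9,(9+m)/2)/2^9.
Total paths: 2^9 = 512
Distribution: P(S=-9)=1/512, P(S=-7)=9/512, P(S=-5)=36/512, P(S=-3)=84/512, P(S=-1)=126/512, P(S=1)=126/512, P(S=3)=84/512, P(S=5)=36/512, P(S=7)=9/512, P(S=9)=1/512
E[|S_9|] = Σ_m |m|·P(S_9=m) = 1260/512 = 315/128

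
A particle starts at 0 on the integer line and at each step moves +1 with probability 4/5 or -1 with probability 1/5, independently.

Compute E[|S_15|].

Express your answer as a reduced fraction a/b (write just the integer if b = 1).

Answer: 11001130947/1220703125

Derivation:
S_15 takes values m ≡ 1 (mod 2) with |m| ≤ 15; P(S_15=m) = C(15,(15+m)/2) · (4/5)^((15+m)/2) · (1/5)^((15-m)/2).
Distribution: P(S=-15)=1/30517578125, P(S=-13)=12/6103515625, P(S=-11)=336/6103515625, P(S=-9)=5824/6103515625, P(S=-7)=69888/6103515625, P(S=-5)=3075072/30517578125, P(S=-3)=4100096/6103515625, P(S=-1)=21086208/6103515625, P(S=1)=84344832/6103515625, P(S=3)=262406144/6103515625, P(S=5)=3148873728/30517578125, P(S=7)=1145044992/6103515625, P(S=9)=1526726656/6103515625, P(S=11)=1409286144/6103515625, P(S=13)=805306368/6103515625, P(S=15)=1073741824/30517578125
E[|S_15|] = Σ_m |m|·P(S_15=m) = 11001130947/1220703125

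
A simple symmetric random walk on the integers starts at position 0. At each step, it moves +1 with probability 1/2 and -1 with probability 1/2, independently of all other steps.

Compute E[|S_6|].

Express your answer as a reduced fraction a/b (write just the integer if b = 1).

S_6 takes values m ≡ 0 (mod 2) with |m| ≤ 6; P(S_6=m) = C(6,(6+m)/2)/2^6.
Total paths: 2^6 = 64
Distribution: P(S=-6)=1/64, P(S=-4)=6/64, P(S=-2)=15/64, P(S=0)=20/64, P(S=2)=15/64, P(S=4)=6/64, P(S=6)=1/64
E[|S_6|] = Σ_m |m|·P(S_6=m) = 120/64 = 15/8

Answer: 15/8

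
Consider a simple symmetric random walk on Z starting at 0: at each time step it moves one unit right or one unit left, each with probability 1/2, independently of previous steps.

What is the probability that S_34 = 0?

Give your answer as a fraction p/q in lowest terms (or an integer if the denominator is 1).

To return to 0 after 34 steps: need exactly 17 steps of +1 and 17 of -1.
Favorable paths: C(34,17) = 2333606220
Total paths: 2^34 = 17179869184
P = 2333606220/17179869184 = 583401555/4294967296

Answer: 583401555/4294967296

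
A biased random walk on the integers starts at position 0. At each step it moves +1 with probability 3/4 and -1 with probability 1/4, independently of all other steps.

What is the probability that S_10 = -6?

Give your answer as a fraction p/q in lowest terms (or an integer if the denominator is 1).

Answer: 405/1048576

Derivation:
To reach position -6 after 10 steps: need 2 steps of +1 and 8 steps of -1.
Number of such sequences: C(10,2) = 45
Each has probability (3/4)^2 · (1/4)^8 = 9/1048576
P = 45 · 9/1048576 = 405/1048576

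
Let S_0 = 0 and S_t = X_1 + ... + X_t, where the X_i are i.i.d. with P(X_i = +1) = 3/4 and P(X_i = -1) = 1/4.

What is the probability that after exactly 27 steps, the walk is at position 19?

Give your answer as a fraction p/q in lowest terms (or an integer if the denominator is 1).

To reach position 19 after 27 steps: need 23 steps of +1 and 4 steps of -1.
Number of such sequences: C(27,23) = 17550
Each has probability (3/4)^23 · (1/4)^4 = 94143178827/18014398509481984
P = 17550 · 94143178827/18014398509481984 = 826106394206925/9007199254740992

Answer: 826106394206925/9007199254740992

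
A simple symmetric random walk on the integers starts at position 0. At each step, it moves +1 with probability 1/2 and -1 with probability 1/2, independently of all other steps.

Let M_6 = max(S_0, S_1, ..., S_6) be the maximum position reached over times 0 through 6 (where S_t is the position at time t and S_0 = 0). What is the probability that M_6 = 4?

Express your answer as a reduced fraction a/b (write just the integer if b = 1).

Answer: 3/32

Derivation:
Let M_6 = max(S_0,...,S_6). Use the reflection principle: for j ≥ 1, #{paths with M_6 ≥ j} = #{S_6 ≥ j} + #{S_6 ≥ j+1}.
By reflection, #{M_6 ≥ 4} = #{S_6 ≥ 4} + #{S_6 ≥ 5} = 7 + 1 = 8.
#{M_6 ≥ 5} = #{S_6 ≥ 5} + #{S_6 ≥ 6} = 1 + 1 = 2.
#{M_6 = 4} = 8 - 2 = 6.
P(M_6 = 4) = 6/64 = 3/32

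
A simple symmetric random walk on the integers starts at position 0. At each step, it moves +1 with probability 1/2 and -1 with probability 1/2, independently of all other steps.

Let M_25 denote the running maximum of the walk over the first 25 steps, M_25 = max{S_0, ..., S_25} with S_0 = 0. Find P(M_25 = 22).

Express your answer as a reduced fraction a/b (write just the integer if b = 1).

Answer: 25/33554432

Derivation:
Let M_25 = max(S_0,...,S_25). Use the reflection principle: for j ≥ 1, #{paths with M_25 ≥ j} = #{S_25 ≥ j} + #{S_25 ≥ j+1}.
By reflection, #{M_25 ≥ 22} = #{S_25 ≥ 22} + #{S_25 ≥ 23} = 26 + 26 = 52.
#{M_25 ≥ 23} = #{S_25 ≥ 23} + #{S_25 ≥ 24} = 26 + 1 = 27.
#{M_25 = 22} = 52 - 27 = 25.
P(M_25 = 22) = 25/33554432 = 25/33554432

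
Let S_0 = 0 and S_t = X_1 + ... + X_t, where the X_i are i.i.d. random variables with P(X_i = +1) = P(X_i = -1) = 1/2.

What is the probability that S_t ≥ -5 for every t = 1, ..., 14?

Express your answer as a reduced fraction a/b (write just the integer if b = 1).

Answer: 14443/16384

Derivation:
Let f(t,s) = #length-t paths at position s with S_1..S_t all ≥ -5.
f(t,s) = f(t-1,s-1) + f(t-1,s+1) for s ≥ -5; f(t,s) = 0 for s < -5.
t=0: f(0,0)=1
t=1: f(1,-1)=1 f(1,1)=1
t=2: f(2,-2)=1 f(2,0)=2 f(2,2)=1
t=3: f(3,-3)=1 f(3,-1)=3 f(3,1)=3 f(3,3)=1
t=4: f(4,-4)=1 f(4,-2)=4 f(4,0)=6 f(4,2)=4 f(4,4)=1
t=5: f(5,-5)=1 f(5,-3)=5 f(5,-1)=10 f(5,1)=10 f(5,3)=5 f(5,5)=1
t=6: f(6,-4)=6 f(6,-2)=15 f(6,0)=20 f(6,2)=15 f(6,4)=6 f(6,6)=1
t=7: f(7,-5)=6 f(7,-3)=21 f(7,-1)=35 f(7,1)=35 f(7,3)=21 f(7,5)=7 f(7,7)=1
t=8: f(8,-4)=27 f(8,-2)=56 f(8,0)=70 f(8,2)=56 f(8,4)=28 f(8,6)=8 f(8,8)=1
t=9: f(9,-5)=27 f(9,-3)=83 f(9,-1)=126 f(9,1)=126 f(9,3)=84 f(9,5)=36 f(9,7)=9 f(9,9)=1
t=10: f(10,-4)=110 f(10,-2)=209 f(10,0)=252 f(10,2)=210 f(10,4)=120 f(10,6)=45 f(10,8)=10 f(10,10)=1
t=11: f(11,-5)=110 f(11,-3)=319 f(11,-1)=461 f(11,1)=462 f(11,3)=330 f(11,5)=165 f(11,7)=55 f(11,9)=11 f(11,11)=1
t=12: f(12,-4)=429 f(12,-2)=780 f(12,0)=923 f(12,2)=792 f(12,4)=495 f(12,6)=220 f(12,8)=66 f(12,10)=12 f(12,12)=1
t=13: f(13,-5)=429 f(13,-3)=1209 f(13,-1)=1703 f(13,1)=1715 f(13,3)=1287 f(13,5)=715 f(13,7)=286 f(13,9)=78 f(13,11)=13 f(13,13)=1
t=14: f(14,-4)=1638 f(14,-2)=2912 f(14,0)=3418 f(14,2)=3002 f(14,4)=2002 f(14,6)=1001 f(14,8)=364 f(14,10)=91 f(14,12)=14 f(14,14)=1
Σ_s f(14,s) = 14443
P = 14443/16384 = 14443/16384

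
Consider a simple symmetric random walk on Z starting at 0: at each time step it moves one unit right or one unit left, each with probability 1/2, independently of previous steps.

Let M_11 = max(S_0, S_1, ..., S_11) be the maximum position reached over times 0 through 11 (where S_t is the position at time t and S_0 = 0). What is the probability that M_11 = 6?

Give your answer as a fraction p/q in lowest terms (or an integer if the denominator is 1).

Let M_11 = max(S_0,...,S_11). Use the reflection principle: for j ≥ 1, #{paths with M_11 ≥ j} = #{S_11 ≥ j} + #{S_11 ≥ j+1}.
By reflection, #{M_11 ≥ 6} = #{S_11 ≥ 6} + #{S_11 ≥ 7} = 67 + 67 = 134.
#{M_11 ≥ 7} = #{S_11 ≥ 7} + #{S_11 ≥ 8} = 67 + 12 = 79.
#{M_11 = 6} = 134 - 79 = 55.
P(M_11 = 6) = 55/2048 = 55/2048

Answer: 55/2048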